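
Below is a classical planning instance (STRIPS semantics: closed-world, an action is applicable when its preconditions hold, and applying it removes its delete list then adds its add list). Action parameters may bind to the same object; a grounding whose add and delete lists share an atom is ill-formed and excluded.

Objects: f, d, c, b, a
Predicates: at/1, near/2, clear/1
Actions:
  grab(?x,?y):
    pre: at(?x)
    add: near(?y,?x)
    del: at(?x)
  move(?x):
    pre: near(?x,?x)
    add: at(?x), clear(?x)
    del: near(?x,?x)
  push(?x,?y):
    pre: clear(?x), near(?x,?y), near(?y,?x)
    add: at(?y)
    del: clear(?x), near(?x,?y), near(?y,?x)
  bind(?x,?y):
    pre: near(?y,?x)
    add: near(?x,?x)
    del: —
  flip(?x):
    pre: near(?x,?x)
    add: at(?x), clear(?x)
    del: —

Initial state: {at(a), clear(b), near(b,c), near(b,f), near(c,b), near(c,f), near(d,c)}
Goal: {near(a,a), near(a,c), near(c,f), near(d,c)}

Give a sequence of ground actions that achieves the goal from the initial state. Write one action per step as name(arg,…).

1. grab(a,a)  →  {clear(b), near(a,a), near(b,c), near(b,f), near(c,b), near(c,f), near(d,c)}
2. push(b,c)  →  {at(c), near(a,a), near(b,f), near(c,f), near(d,c)}
3. grab(c,a)  →  {near(a,a), near(a,c), near(b,f), near(c,f), near(d,c)}

grab(a,a); push(b,c); grab(c,a)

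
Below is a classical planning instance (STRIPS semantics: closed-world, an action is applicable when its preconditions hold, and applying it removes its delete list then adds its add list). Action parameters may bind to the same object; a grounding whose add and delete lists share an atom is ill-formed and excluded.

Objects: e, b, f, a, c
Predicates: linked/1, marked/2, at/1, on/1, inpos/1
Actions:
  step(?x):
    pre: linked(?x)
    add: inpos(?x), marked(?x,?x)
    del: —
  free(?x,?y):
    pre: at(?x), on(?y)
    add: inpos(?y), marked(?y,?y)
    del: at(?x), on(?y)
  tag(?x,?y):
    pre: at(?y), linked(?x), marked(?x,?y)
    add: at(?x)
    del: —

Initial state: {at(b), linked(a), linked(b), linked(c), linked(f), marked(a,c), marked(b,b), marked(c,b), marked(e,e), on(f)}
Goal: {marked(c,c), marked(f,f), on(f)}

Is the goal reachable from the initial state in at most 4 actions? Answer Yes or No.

1. step(f)  →  {at(b), inpos(f), linked(a), linked(b), linked(c), linked(f), marked(a,c), marked(b,b), marked(c,b), marked(e,e), marked(f,f), on(f)}
2. step(c)  →  {at(b), inpos(c), inpos(f), linked(a), linked(b), linked(c), linked(f), marked(a,c), marked(b,b), marked(c,b), marked(c,c), marked(e,e), marked(f,f), on(f)}
optimal plan length = 2; 2 ≤ 4

Yes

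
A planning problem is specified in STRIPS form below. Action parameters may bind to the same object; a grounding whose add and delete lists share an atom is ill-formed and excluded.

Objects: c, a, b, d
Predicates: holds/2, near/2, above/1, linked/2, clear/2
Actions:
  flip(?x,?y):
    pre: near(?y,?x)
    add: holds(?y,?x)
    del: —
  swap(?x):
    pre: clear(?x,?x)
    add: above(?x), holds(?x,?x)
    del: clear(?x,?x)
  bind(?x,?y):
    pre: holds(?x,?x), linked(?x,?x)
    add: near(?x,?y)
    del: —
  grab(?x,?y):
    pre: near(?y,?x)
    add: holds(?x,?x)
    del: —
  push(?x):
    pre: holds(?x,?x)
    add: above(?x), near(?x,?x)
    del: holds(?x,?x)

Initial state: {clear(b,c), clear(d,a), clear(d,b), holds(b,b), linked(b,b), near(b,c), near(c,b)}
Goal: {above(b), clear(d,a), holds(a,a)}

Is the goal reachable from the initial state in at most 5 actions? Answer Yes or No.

Yes

1. bind(b,a)  →  {clear(b,c), clear(d,a), clear(d,b), holds(b,b), linked(b,b), near(b,a), near(b,c), near(c,b)}
2. grab(a,b)  →  {clear(b,c), clear(d,a), clear(d,b), holds(a,a), holds(b,b), linked(b,b), near(b,a), near(b,c), near(c,b)}
3. push(b)  →  {above(b), clear(b,c), clear(d,a), clear(d,b), holds(a,a), linked(b,b), near(b,a), near(b,b), near(b,c), near(c,b)}
optimal plan length = 3; 3 ≤ 5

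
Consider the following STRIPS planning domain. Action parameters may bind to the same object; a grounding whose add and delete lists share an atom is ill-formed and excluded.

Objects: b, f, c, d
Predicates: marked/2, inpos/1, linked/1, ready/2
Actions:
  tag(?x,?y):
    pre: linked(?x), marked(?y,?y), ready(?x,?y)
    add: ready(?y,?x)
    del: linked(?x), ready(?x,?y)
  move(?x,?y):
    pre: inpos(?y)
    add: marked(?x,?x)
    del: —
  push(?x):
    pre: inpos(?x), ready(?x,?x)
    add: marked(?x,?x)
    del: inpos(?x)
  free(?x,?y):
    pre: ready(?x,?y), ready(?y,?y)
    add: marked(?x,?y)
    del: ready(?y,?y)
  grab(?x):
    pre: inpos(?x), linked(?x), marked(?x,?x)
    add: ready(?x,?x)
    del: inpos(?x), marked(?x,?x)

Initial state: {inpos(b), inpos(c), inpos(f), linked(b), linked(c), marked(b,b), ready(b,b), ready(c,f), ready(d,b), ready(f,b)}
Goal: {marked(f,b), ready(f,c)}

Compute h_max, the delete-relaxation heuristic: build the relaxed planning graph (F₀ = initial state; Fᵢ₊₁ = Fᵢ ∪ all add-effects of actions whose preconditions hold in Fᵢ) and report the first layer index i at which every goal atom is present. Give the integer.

F0 = init (10 atoms)
F1 = F0 ∪ {marked(c,c), marked(d,b), marked(d,d), marked(f,b), marked(f,f)}  (15 atoms)
F2 = F1 ∪ {ready(c,c), ready(f,c)}  (17 atoms)
goal ⊆ F2  ⇒  h_max = 2

2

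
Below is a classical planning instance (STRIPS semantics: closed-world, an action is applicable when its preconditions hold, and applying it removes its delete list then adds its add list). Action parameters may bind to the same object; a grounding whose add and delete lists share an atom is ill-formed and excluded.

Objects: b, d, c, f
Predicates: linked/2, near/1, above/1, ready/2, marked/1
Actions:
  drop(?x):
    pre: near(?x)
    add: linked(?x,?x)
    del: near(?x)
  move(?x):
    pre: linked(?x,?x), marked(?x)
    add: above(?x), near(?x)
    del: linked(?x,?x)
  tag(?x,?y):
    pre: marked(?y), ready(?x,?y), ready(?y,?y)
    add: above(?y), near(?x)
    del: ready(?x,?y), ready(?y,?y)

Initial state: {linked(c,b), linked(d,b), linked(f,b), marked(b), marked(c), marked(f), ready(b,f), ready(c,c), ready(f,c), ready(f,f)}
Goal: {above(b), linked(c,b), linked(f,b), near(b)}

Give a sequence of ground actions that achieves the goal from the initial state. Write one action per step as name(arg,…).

tag(b,f); drop(b); move(b)

1. tag(b,f)  →  {above(f), linked(c,b), linked(d,b), linked(f,b), marked(b), marked(c), marked(f), near(b), ready(c,c), ready(f,c)}
2. drop(b)  →  {above(f), linked(b,b), linked(c,b), linked(d,b), linked(f,b), marked(b), marked(c), marked(f), ready(c,c), ready(f,c)}
3. move(b)  →  {above(b), above(f), linked(c,b), linked(d,b), linked(f,b), marked(b), marked(c), marked(f), near(b), ready(c,c), ready(f,c)}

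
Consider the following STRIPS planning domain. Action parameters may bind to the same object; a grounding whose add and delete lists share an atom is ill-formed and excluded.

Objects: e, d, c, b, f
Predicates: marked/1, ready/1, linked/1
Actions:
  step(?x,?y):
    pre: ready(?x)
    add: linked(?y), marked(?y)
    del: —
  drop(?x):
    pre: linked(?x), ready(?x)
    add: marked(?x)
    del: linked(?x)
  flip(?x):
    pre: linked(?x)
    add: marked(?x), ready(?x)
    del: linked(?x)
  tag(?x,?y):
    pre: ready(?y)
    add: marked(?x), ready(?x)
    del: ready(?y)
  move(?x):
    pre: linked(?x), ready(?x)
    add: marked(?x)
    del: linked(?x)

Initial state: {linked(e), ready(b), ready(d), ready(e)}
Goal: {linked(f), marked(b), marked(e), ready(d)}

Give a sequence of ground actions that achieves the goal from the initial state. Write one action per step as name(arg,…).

step(e,e); step(e,b); step(e,f)

1. step(e,e)  →  {linked(e), marked(e), ready(b), ready(d), ready(e)}
2. step(e,b)  →  {linked(b), linked(e), marked(b), marked(e), ready(b), ready(d), ready(e)}
3. step(e,f)  →  {linked(b), linked(e), linked(f), marked(b), marked(e), marked(f), ready(b), ready(d), ready(e)}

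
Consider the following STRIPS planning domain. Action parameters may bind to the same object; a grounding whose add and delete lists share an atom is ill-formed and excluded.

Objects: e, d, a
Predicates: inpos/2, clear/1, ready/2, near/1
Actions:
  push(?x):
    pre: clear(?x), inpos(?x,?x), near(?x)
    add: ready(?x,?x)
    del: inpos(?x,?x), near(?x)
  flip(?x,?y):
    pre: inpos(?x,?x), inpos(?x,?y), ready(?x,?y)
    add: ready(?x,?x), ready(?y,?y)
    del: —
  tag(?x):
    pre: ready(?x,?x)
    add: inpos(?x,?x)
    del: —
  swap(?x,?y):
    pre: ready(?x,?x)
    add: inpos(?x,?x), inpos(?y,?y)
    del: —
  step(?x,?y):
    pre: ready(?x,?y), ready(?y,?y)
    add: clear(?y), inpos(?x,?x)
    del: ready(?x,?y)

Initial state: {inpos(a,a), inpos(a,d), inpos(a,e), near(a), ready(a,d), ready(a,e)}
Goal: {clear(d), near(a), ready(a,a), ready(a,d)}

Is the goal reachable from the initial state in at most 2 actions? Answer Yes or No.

Yes

1. flip(a,d)  →  {inpos(a,a), inpos(a,d), inpos(a,e), near(a), ready(a,a), ready(a,d), ready(a,e), ready(d,d)}
2. step(d,d)  →  {clear(d), inpos(a,a), inpos(a,d), inpos(a,e), inpos(d,d), near(a), ready(a,a), ready(a,d), ready(a,e)}
optimal plan length = 2; 2 ≤ 2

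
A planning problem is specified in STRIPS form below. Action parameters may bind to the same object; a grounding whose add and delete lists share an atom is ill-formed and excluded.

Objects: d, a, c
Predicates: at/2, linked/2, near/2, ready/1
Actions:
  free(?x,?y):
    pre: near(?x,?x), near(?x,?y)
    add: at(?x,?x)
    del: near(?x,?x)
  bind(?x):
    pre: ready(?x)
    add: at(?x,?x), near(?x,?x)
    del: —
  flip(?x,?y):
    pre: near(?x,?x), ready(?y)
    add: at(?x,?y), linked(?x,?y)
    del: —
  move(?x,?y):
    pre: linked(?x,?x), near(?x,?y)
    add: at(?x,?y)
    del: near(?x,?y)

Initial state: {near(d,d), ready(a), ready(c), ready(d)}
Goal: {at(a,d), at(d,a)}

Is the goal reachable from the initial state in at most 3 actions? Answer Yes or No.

Yes

1. bind(a)  →  {at(a,a), near(a,a), near(d,d), ready(a), ready(c), ready(d)}
2. flip(d,a)  →  {at(a,a), at(d,a), linked(d,a), near(a,a), near(d,d), ready(a), ready(c), ready(d)}
3. flip(a,d)  →  {at(a,a), at(a,d), at(d,a), linked(a,d), linked(d,a), near(a,a), near(d,d), ready(a), ready(c), ready(d)}
optimal plan length = 3; 3 ≤ 3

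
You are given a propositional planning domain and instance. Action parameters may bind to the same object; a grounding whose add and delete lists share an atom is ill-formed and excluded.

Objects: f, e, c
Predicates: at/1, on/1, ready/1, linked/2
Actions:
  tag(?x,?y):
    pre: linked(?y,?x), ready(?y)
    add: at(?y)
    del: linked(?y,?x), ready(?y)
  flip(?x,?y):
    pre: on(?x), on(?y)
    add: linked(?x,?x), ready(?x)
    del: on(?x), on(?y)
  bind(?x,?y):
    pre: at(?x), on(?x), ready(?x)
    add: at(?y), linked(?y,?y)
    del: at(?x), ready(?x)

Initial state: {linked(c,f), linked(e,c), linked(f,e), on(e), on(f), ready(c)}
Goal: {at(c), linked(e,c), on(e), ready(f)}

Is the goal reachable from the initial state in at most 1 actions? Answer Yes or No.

No

1. tag(f,c)  →  {at(c), linked(e,c), linked(f,e), on(e), on(f)}
2. flip(f,f)  →  {at(c), linked(e,c), linked(f,e), linked(f,f), on(e), ready(f)}
optimal plan length = 2; 2 > 1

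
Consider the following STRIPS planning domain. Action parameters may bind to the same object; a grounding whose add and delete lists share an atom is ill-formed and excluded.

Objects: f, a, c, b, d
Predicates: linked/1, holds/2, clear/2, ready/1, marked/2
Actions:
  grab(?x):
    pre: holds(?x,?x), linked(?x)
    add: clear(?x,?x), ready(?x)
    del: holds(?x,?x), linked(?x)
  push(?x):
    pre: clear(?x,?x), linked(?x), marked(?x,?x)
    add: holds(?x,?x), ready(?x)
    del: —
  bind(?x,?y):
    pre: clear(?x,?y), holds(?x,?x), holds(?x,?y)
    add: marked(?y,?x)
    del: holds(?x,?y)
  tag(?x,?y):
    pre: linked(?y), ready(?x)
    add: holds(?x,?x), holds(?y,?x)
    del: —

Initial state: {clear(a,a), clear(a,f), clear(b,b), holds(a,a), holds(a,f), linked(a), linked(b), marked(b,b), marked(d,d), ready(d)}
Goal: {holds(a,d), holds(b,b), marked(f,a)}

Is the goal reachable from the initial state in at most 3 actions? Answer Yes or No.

Yes

1. push(b)  →  {clear(a,a), clear(a,f), clear(b,b), holds(a,a), holds(a,f), holds(b,b), linked(a), linked(b), marked(b,b), marked(d,d), ready(b), ready(d)}
2. bind(a,f)  →  {clear(a,a), clear(a,f), clear(b,b), holds(a,a), holds(b,b), linked(a), linked(b), marked(b,b), marked(d,d), marked(f,a), ready(b), ready(d)}
3. tag(d,a)  →  {clear(a,a), clear(a,f), clear(b,b), holds(a,a), holds(a,d), holds(b,b), holds(d,d), linked(a), linked(b), marked(b,b), marked(d,d), marked(f,a), ready(b), ready(d)}
optimal plan length = 3; 3 ≤ 3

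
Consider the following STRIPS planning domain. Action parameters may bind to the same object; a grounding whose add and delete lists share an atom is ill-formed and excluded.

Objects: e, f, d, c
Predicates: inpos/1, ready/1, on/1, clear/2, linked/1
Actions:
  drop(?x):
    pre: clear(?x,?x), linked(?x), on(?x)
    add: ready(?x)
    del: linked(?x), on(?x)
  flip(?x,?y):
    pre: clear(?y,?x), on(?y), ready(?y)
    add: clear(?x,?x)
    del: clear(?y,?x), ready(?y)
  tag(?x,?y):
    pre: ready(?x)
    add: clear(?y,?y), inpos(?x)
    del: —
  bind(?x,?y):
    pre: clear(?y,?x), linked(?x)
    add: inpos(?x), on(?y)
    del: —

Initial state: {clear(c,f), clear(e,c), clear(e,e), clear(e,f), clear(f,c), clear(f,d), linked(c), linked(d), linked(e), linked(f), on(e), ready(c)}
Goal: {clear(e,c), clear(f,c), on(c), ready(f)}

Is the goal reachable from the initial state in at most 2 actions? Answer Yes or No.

No

1. tag(c,f)  →  {clear(c,f), clear(e,c), clear(e,e), clear(e,f), clear(f,c), clear(f,d), clear(f,f), inpos(c), linked(c), linked(d), linked(e), linked(f), on(e), ready(c)}
2. bind(f,f)  →  {clear(c,f), clear(e,c), clear(e,e), clear(e,f), clear(f,c), clear(f,d), clear(f,f), inpos(c), inpos(f), linked(c), linked(d), linked(e), linked(f), on(e), on(f), ready(c)}
3. bind(f,c)  →  {clear(c,f), clear(e,c), clear(e,e), clear(e,f), clear(f,c), clear(f,d), clear(f,f), inpos(c), inpos(f), linked(c), linked(d), linked(e), linked(f), on(c), on(e), on(f), ready(c)}
4. drop(f)  →  {clear(c,f), clear(e,c), clear(e,e), clear(e,f), clear(f,c), clear(f,d), clear(f,f), inpos(c), inpos(f), linked(c), linked(d), linked(e), on(c), on(e), ready(c), ready(f)}
optimal plan length = 4; 4 > 2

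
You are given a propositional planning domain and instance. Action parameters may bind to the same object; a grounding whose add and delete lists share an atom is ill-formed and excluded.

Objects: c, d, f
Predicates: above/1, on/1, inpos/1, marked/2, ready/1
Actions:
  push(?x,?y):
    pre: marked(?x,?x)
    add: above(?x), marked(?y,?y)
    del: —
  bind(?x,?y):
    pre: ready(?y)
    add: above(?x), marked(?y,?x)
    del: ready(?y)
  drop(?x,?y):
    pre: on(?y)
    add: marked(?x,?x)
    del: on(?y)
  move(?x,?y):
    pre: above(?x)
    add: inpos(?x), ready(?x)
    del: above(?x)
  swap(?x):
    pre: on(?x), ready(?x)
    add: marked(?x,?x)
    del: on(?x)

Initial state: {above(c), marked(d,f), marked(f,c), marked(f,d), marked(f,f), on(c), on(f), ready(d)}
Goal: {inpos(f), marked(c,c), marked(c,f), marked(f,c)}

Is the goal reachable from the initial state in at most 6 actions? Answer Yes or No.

1. push(f,c)  →  {above(c), above(f), marked(c,c), marked(d,f), marked(f,c), marked(f,d), marked(f,f), on(c), on(f), ready(d)}
2. move(c,c)  →  {above(f), inpos(c), marked(c,c), marked(d,f), marked(f,c), marked(f,d), marked(f,f), on(c), on(f), ready(c), ready(d)}
3. bind(f,c)  →  {above(f), inpos(c), marked(c,c), marked(c,f), marked(d,f), marked(f,c), marked(f,d), marked(f,f), on(c), on(f), ready(d)}
4. move(f,c)  →  {inpos(c), inpos(f), marked(c,c), marked(c,f), marked(d,f), marked(f,c), marked(f,d), marked(f,f), on(c), on(f), ready(d), ready(f)}
optimal plan length = 4; 4 ≤ 6

Yes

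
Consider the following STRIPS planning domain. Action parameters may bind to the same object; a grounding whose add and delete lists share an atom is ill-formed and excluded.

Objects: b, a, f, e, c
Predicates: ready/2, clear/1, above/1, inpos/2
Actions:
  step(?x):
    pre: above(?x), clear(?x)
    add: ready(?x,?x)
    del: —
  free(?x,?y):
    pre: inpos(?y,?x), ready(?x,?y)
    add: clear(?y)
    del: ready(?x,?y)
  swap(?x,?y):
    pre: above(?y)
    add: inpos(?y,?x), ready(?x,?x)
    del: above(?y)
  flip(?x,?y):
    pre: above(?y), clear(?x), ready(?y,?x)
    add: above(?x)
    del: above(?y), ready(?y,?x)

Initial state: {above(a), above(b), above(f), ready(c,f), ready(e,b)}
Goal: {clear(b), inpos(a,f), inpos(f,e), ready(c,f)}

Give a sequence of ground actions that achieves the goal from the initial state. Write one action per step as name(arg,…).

1. swap(b,b)  →  {above(a), above(f), inpos(b,b), ready(b,b), ready(c,f), ready(e,b)}
2. free(b,b)  →  {above(a), above(f), clear(b), inpos(b,b), ready(c,f), ready(e,b)}
3. swap(f,a)  →  {above(f), clear(b), inpos(a,f), inpos(b,b), ready(c,f), ready(e,b), ready(f,f)}
4. swap(e,f)  →  {clear(b), inpos(a,f), inpos(b,b), inpos(f,e), ready(c,f), ready(e,b), ready(e,e), ready(f,f)}

swap(b,b); free(b,b); swap(f,a); swap(e,f)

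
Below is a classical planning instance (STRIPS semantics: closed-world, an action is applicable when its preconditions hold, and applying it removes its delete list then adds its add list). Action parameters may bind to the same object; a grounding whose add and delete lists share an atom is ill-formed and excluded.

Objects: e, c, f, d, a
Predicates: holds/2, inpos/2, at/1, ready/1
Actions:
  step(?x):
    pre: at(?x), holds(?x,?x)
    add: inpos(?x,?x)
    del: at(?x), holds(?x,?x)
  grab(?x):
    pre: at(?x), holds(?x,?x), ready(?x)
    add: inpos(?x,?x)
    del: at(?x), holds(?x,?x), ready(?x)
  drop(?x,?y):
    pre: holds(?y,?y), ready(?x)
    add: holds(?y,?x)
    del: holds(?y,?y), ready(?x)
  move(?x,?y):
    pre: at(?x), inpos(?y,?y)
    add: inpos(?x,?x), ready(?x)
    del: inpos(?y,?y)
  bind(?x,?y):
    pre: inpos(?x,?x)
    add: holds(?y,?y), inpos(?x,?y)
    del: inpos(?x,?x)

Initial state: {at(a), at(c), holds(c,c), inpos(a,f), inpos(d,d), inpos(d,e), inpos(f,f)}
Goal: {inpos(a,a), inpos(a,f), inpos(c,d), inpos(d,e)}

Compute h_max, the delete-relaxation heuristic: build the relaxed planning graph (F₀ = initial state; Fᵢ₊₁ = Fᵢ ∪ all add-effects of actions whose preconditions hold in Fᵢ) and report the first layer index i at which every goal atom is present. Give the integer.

2

F0 = init (7 atoms)
F1 = F0 ∪ {holds(a,a), holds(d,d), holds(e,e), holds(f,f), inpos(a,a), inpos(c,c), inpos(d,a), inpos(d,c), inpos(d,f), inpos(f,a), inpos(f,c), inpos(f,d), inpos(f,e), ready(a), ready(c)}  (22 atoms)
F2 = F1 ∪ {holds(a,c), holds(c,a), holds(d,a), holds(d,c), holds(e,a), holds(e,c), holds(f,a), holds(f,c), inpos(a,c), inpos(a,d), inpos(a,e), inpos(c,a), inpos(c,d), inpos(c,e), inpos(c,f)}  (37 atoms)
goal ⊆ F2  ⇒  h_max = 2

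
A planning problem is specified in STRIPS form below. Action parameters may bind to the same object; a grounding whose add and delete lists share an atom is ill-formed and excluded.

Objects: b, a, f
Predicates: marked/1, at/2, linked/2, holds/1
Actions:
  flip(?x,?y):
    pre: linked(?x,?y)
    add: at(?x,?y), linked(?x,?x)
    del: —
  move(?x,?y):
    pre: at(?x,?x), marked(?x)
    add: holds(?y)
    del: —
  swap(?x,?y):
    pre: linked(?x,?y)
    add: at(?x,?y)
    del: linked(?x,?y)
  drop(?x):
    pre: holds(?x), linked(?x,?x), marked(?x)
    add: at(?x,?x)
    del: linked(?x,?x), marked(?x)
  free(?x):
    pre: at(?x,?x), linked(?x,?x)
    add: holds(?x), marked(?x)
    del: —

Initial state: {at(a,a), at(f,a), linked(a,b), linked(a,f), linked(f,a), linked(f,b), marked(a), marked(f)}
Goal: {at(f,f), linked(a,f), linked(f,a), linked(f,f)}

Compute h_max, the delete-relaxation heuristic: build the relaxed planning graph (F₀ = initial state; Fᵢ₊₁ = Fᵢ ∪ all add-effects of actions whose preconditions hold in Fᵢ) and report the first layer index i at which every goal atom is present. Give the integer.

2

F0 = init (8 atoms)
F1 = F0 ∪ {at(a,b), at(a,f), at(f,b), holds(a), holds(b), holds(f), linked(a,a), linked(f,f)}  (16 atoms)
F2 = F1 ∪ {at(f,f)}  (17 atoms)
goal ⊆ F2  ⇒  h_max = 2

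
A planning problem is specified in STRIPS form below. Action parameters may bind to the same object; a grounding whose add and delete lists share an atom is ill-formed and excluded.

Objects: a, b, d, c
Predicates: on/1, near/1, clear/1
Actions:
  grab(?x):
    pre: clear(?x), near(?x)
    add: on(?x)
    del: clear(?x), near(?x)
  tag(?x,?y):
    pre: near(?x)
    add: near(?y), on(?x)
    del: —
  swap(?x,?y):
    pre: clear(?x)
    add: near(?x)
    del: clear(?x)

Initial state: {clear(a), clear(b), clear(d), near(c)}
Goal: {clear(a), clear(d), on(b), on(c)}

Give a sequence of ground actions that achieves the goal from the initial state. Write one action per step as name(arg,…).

1. tag(c,b)  →  {clear(a), clear(b), clear(d), near(b), near(c), on(c)}
2. grab(b)  →  {clear(a), clear(d), near(c), on(b), on(c)}

tag(c,b); grab(b)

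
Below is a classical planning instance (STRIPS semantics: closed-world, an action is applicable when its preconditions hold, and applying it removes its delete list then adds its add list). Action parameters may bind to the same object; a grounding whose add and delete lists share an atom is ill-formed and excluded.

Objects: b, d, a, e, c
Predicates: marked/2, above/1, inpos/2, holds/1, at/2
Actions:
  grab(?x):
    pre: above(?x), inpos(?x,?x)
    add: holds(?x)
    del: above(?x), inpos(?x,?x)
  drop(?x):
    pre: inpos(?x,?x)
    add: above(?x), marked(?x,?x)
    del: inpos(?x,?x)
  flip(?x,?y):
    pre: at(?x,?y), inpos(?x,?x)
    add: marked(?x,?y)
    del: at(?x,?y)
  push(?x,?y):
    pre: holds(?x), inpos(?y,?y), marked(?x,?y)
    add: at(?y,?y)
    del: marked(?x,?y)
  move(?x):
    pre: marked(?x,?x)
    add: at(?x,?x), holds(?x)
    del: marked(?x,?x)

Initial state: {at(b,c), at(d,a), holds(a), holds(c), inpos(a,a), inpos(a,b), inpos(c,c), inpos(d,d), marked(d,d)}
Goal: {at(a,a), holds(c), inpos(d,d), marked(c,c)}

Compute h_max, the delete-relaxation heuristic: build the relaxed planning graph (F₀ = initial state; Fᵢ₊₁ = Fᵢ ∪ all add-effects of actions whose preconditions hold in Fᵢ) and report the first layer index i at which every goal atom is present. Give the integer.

2

F0 = init (9 atoms)
F1 = F0 ∪ {above(a), above(c), above(d), at(d,d), holds(d), marked(a,a), marked(c,c), marked(d,a)}  (17 atoms)
F2 = F1 ∪ {at(a,a), at(c,c)}  (19 atoms)
goal ⊆ F2  ⇒  h_max = 2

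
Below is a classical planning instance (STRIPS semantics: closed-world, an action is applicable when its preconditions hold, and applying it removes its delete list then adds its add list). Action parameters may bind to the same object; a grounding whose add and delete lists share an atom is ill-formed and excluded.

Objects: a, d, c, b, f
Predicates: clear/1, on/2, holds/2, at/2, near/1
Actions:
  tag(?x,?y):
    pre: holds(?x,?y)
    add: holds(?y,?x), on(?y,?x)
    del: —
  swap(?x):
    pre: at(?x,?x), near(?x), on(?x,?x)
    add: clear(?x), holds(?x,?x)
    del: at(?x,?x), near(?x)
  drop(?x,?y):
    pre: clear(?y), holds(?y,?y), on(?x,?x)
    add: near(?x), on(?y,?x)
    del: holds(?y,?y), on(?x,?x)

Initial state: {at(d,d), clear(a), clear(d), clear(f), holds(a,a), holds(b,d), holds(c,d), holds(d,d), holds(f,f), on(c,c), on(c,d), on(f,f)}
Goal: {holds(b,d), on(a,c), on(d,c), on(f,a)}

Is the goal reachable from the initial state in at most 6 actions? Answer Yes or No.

1. tag(a,a)  →  {at(d,d), clear(a), clear(d), clear(f), holds(a,a), holds(b,d), holds(c,d), holds(d,d), holds(f,f), on(a,a), on(c,c), on(c,d), on(f,f)}
2. tag(c,d)  →  {at(d,d), clear(a), clear(d), clear(f), holds(a,a), holds(b,d), holds(c,d), holds(d,c), holds(d,d), holds(f,f), on(a,a), on(c,c), on(c,d), on(d,c), on(f,f)}
3. drop(a,f)  →  {at(d,d), clear(a), clear(d), clear(f), holds(a,a), holds(b,d), holds(c,d), holds(d,c), holds(d,d), near(a), on(c,c), on(c,d), on(d,c), on(f,a), on(f,f)}
4. drop(c,a)  →  {at(d,d), clear(a), clear(d), clear(f), holds(b,d), holds(c,d), holds(d,c), holds(d,d), near(a), near(c), on(a,c), on(c,d), on(d,c), on(f,a), on(f,f)}
optimal plan length = 4; 4 ≤ 6

Yes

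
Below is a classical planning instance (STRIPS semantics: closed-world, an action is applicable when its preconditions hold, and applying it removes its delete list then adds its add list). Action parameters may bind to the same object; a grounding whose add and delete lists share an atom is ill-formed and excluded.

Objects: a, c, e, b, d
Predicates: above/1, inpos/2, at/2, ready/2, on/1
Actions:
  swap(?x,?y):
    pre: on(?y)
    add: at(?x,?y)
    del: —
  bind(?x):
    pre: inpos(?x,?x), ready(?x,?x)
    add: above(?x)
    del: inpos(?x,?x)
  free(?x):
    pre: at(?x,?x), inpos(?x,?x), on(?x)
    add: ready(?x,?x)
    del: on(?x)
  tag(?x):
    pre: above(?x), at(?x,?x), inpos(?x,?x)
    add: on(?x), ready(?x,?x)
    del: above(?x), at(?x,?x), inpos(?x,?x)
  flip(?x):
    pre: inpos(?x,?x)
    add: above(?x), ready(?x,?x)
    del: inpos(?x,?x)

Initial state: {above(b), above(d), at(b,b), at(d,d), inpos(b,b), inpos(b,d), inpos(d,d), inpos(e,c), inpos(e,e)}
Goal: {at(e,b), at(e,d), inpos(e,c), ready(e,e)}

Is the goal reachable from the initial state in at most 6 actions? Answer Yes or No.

1. tag(b)  →  {above(d), at(d,d), inpos(b,d), inpos(d,d), inpos(e,c), inpos(e,e), on(b), ready(b,b)}
2. swap(e,b)  →  {above(d), at(d,d), at(e,b), inpos(b,d), inpos(d,d), inpos(e,c), inpos(e,e), on(b), ready(b,b)}
3. tag(d)  →  {at(e,b), inpos(b,d), inpos(e,c), inpos(e,e), on(b), on(d), ready(b,b), ready(d,d)}
4. swap(e,d)  →  {at(e,b), at(e,d), inpos(b,d), inpos(e,c), inpos(e,e), on(b), on(d), ready(b,b), ready(d,d)}
5. flip(e)  →  {above(e), at(e,b), at(e,d), inpos(b,d), inpos(e,c), on(b), on(d), ready(b,b), ready(d,d), ready(e,e)}
optimal plan length = 5; 5 ≤ 6

Yes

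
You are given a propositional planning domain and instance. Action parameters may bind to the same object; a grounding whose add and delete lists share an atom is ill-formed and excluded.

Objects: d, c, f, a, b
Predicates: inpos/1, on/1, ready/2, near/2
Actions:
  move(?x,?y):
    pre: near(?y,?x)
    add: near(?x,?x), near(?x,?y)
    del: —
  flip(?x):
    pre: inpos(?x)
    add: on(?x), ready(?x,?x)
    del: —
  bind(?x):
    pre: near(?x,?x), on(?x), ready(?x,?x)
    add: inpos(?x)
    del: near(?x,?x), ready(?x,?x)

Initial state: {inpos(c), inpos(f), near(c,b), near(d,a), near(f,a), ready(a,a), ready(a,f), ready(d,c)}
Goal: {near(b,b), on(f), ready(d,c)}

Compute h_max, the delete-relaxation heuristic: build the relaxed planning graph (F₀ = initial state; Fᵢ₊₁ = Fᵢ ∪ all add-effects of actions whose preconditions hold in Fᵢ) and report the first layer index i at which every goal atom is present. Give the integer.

1

F0 = init (8 atoms)
F1 = F0 ∪ {near(a,a), near(a,d), near(a,f), near(b,b), near(b,c), on(c), on(f), ready(c,c), ready(f,f)}  (17 atoms)
goal ⊆ F1  ⇒  h_max = 1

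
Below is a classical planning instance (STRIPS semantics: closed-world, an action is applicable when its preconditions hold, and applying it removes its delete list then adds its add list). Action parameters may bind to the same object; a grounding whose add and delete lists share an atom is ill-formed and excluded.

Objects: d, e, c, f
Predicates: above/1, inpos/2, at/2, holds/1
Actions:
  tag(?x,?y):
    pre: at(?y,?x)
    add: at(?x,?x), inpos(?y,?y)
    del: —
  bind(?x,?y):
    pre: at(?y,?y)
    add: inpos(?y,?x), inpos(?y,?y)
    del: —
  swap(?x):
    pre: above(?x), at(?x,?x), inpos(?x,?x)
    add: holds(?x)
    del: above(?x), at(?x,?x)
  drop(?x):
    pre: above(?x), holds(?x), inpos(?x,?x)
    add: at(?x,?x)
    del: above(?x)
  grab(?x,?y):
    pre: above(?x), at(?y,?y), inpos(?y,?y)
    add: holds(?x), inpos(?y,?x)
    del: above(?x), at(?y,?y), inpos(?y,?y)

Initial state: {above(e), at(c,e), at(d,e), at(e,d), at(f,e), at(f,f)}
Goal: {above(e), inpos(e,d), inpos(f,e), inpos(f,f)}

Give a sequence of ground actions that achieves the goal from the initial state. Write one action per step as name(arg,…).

tag(e,d); bind(d,e); bind(e,f)

1. tag(e,d)  →  {above(e), at(c,e), at(d,e), at(e,d), at(e,e), at(f,e), at(f,f), inpos(d,d)}
2. bind(d,e)  →  {above(e), at(c,e), at(d,e), at(e,d), at(e,e), at(f,e), at(f,f), inpos(d,d), inpos(e,d), inpos(e,e)}
3. bind(e,f)  →  {above(e), at(c,e), at(d,e), at(e,d), at(e,e), at(f,e), at(f,f), inpos(d,d), inpos(e,d), inpos(e,e), inpos(f,e), inpos(f,f)}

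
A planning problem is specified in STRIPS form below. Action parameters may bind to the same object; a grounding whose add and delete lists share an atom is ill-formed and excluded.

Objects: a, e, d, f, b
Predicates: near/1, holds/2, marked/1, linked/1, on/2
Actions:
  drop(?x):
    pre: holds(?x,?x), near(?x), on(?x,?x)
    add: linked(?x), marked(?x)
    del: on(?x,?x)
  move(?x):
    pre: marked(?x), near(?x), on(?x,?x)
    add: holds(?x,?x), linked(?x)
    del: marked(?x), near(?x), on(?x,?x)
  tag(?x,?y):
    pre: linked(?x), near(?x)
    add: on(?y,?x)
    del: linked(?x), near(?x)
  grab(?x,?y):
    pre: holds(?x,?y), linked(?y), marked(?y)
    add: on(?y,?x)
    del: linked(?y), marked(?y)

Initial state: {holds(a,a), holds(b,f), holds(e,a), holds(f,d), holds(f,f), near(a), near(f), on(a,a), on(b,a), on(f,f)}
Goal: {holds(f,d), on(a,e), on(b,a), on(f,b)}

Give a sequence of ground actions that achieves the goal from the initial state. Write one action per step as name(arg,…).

drop(a); drop(f); grab(e,a); grab(b,f)

1. drop(a)  →  {holds(a,a), holds(b,f), holds(e,a), holds(f,d), holds(f,f), linked(a), marked(a), near(a), near(f), on(b,a), on(f,f)}
2. drop(f)  →  {holds(a,a), holds(b,f), holds(e,a), holds(f,d), holds(f,f), linked(a), linked(f), marked(a), marked(f), near(a), near(f), on(b,a)}
3. grab(e,a)  →  {holds(a,a), holds(b,f), holds(e,a), holds(f,d), holds(f,f), linked(f), marked(f), near(a), near(f), on(a,e), on(b,a)}
4. grab(b,f)  →  {holds(a,a), holds(b,f), holds(e,a), holds(f,d), holds(f,f), near(a), near(f), on(a,e), on(b,a), on(f,b)}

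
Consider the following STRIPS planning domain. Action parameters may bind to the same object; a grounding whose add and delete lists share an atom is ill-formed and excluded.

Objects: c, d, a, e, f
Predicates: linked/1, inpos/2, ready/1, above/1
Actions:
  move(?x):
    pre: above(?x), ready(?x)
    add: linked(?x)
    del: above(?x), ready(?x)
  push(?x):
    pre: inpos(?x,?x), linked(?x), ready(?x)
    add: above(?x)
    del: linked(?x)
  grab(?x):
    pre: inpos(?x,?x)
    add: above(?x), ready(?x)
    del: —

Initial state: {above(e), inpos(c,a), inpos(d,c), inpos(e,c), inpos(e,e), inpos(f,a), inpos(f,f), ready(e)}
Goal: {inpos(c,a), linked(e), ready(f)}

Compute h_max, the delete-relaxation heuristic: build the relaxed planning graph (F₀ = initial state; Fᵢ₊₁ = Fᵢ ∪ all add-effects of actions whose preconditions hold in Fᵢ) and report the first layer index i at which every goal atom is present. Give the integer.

1

F0 = init (8 atoms)
F1 = F0 ∪ {above(f), linked(e), ready(f)}  (11 atoms)
goal ⊆ F1  ⇒  h_max = 1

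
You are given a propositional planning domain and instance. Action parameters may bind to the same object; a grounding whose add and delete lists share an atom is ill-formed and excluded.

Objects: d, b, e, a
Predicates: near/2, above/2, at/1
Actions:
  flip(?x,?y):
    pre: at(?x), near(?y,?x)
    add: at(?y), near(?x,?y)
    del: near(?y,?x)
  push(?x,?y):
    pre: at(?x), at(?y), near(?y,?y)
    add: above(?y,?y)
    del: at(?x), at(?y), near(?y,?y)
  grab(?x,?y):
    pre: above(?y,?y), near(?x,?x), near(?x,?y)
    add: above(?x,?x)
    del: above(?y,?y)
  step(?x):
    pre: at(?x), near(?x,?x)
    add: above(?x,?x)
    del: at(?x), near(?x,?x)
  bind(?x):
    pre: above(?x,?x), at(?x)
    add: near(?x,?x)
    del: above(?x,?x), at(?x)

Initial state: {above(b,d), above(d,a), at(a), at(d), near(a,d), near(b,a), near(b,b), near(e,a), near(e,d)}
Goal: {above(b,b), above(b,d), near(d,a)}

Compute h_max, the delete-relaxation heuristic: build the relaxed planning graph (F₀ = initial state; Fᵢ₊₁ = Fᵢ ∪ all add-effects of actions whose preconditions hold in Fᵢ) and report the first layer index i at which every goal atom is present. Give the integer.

2

F0 = init (9 atoms)
F1 = F0 ∪ {at(b), at(e), near(a,b), near(a,e), near(d,a), near(d,e)}  (15 atoms)
F2 = F1 ∪ {above(b,b)}  (16 atoms)
goal ⊆ F2  ⇒  h_max = 2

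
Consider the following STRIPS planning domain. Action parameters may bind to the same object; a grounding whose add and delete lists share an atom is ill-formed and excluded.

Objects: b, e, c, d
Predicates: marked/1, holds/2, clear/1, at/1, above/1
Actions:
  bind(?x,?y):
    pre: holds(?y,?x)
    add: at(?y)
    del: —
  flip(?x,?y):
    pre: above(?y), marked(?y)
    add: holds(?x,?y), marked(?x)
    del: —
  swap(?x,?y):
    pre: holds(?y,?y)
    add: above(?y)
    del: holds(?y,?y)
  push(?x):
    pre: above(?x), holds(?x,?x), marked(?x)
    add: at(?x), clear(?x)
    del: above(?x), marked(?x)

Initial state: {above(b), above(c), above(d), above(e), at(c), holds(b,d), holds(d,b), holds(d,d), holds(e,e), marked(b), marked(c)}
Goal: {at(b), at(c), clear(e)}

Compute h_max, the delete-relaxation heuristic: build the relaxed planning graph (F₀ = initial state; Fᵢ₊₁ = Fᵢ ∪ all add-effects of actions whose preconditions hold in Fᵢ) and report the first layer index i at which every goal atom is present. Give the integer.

F0 = init (11 atoms)
F1 = F0 ∪ {at(b), at(d), at(e), holds(b,b), holds(b,c), holds(c,b), holds(c,c), holds(d,c), holds(e,b), holds(e,c), marked(d), marked(e)}  (23 atoms)
F2 = F1 ∪ {clear(b), clear(c), clear(d), clear(e), holds(b,e), holds(c,d), holds(c,e), holds(d,e), holds(e,d)}  (32 atoms)
goal ⊆ F2  ⇒  h_max = 2

2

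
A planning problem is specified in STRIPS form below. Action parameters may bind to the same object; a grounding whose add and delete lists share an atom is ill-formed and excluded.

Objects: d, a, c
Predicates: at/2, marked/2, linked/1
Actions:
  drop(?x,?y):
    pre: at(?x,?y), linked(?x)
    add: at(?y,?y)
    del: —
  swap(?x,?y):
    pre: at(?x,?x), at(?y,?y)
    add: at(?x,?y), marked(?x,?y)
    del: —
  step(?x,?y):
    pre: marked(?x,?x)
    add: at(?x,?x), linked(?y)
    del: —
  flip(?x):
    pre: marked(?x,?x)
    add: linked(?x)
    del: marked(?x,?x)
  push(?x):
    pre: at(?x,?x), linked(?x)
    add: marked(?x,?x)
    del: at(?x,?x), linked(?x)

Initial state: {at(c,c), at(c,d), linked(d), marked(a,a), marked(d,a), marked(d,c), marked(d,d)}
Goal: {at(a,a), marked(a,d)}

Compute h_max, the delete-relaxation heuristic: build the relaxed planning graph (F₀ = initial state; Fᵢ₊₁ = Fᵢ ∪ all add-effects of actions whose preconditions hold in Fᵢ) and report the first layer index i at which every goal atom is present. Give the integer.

2

F0 = init (7 atoms)
F1 = F0 ∪ {at(a,a), at(d,d), linked(a), linked(c), marked(c,c)}  (12 atoms)
F2 = F1 ∪ {at(a,c), at(a,d), at(c,a), at(d,a), at(d,c), marked(a,c), marked(a,d), marked(c,a), marked(c,d)}  (21 atoms)
goal ⊆ F2  ⇒  h_max = 2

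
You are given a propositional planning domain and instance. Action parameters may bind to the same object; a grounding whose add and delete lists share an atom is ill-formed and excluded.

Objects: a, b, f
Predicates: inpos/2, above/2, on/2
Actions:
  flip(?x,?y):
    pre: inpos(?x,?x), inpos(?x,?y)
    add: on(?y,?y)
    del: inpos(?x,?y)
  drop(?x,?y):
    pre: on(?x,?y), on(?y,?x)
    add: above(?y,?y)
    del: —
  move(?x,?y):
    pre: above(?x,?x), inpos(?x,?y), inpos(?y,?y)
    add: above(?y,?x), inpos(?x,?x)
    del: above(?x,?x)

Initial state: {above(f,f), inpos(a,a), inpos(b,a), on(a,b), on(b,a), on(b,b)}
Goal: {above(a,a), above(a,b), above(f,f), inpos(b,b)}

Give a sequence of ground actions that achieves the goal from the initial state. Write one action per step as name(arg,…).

drop(a,b); drop(b,a); move(b,a)

1. drop(a,b)  →  {above(b,b), above(f,f), inpos(a,a), inpos(b,a), on(a,b), on(b,a), on(b,b)}
2. drop(b,a)  →  {above(a,a), above(b,b), above(f,f), inpos(a,a), inpos(b,a), on(a,b), on(b,a), on(b,b)}
3. move(b,a)  →  {above(a,a), above(a,b), above(f,f), inpos(a,a), inpos(b,a), inpos(b,b), on(a,b), on(b,a), on(b,b)}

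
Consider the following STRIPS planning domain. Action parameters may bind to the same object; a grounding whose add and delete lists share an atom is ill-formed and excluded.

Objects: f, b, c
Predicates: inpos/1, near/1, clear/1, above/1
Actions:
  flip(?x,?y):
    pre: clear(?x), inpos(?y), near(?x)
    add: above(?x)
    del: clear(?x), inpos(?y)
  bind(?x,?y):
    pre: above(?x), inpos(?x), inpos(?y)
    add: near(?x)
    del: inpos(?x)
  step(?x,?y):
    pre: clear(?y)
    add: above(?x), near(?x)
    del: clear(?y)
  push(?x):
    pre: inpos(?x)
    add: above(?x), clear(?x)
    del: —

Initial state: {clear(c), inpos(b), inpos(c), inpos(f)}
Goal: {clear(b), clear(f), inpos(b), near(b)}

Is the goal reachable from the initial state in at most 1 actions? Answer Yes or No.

1. step(b,c)  →  {above(b), inpos(b), inpos(c), inpos(f), near(b)}
2. push(f)  →  {above(b), above(f), clear(f), inpos(b), inpos(c), inpos(f), near(b)}
3. push(b)  →  {above(b), above(f), clear(b), clear(f), inpos(b), inpos(c), inpos(f), near(b)}
optimal plan length = 3; 3 > 1

No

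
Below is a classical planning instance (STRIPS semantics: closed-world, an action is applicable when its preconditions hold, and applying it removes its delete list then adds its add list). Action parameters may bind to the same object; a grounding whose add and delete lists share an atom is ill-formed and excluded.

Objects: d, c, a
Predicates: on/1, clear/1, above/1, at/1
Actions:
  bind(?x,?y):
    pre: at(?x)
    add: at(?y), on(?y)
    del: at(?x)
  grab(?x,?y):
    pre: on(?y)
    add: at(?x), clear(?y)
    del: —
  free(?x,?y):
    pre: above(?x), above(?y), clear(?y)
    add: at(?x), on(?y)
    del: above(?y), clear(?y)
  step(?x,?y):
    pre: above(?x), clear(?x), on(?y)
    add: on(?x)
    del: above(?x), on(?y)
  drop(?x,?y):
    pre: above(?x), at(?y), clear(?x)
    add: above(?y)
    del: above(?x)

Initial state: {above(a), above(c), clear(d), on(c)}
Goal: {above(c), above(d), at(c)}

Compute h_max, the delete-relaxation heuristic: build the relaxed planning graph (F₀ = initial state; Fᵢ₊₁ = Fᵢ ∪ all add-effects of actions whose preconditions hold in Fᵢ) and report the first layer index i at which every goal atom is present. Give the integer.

F0 = init (4 atoms)
F1 = F0 ∪ {at(a), at(c), at(d), clear(c)}  (8 atoms)
F2 = F1 ∪ {above(d), on(a), on(d)}  (11 atoms)
goal ⊆ F2  ⇒  h_max = 2

2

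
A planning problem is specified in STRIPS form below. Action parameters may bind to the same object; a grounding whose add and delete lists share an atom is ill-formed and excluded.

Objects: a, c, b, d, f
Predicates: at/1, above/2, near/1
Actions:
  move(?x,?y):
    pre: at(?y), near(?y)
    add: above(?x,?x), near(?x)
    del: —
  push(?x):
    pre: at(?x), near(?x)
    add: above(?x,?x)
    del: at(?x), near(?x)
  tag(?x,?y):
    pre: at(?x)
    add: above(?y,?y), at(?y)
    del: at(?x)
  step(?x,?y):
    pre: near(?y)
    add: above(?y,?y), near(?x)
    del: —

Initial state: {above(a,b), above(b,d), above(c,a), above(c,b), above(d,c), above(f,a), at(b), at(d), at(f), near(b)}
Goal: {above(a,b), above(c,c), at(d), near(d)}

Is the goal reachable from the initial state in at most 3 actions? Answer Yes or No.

1. move(c,b)  →  {above(a,b), above(b,d), above(c,a), above(c,b), above(c,c), above(d,c), above(f,a), at(b), at(d), at(f), near(b), near(c)}
2. move(d,b)  →  {above(a,b), above(b,d), above(c,a), above(c,b), above(c,c), above(d,c), above(d,d), above(f,a), at(b), at(d), at(f), near(b), near(c), near(d)}
optimal plan length = 2; 2 ≤ 3

Yes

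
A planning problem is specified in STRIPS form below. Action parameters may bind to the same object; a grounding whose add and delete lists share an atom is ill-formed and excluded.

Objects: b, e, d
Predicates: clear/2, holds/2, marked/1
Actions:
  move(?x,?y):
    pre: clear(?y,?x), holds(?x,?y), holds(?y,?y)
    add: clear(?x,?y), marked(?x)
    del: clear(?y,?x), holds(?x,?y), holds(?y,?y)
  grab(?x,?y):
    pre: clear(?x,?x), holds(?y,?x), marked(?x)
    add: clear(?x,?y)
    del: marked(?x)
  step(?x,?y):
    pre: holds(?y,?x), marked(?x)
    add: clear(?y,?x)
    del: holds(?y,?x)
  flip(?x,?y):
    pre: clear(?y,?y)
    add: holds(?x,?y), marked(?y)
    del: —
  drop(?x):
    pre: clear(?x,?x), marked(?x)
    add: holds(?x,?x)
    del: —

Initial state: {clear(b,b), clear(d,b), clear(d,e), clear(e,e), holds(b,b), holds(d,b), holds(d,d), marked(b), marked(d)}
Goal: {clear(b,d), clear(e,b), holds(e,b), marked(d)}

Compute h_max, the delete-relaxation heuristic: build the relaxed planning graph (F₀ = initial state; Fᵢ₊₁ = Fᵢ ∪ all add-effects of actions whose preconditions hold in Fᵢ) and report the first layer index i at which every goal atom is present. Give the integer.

2

F0 = init (9 atoms)
F1 = F0 ∪ {clear(b,d), clear(d,d), holds(b,e), holds(d,e), holds(e,b), holds(e,e), marked(e)}  (16 atoms)
F2 = F1 ∪ {clear(b,e), clear(e,b), clear(e,d), holds(b,d), holds(e,d)}  (21 atoms)
goal ⊆ F2  ⇒  h_max = 2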